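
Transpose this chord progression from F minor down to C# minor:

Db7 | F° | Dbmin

A7 C#° Amin

F minor down to C# minor is a diminished fourth; each chord root moves by that interval while the quality stays the same.
Db7: root Db down a diminished fourth → A, giving A7.
F°: root F down a diminished fourth → C#, giving C#°.
Dbmin: root Db down a diminished fourth → A, giving Amin.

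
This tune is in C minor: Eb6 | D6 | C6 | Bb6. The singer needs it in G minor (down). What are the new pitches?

From C down to G is a perfect fourth; apply that to each pitch.
Eb6 to Bb5
D6 to A5
C6 to G5
Bb6 to F6

Bb5 A5 G5 F6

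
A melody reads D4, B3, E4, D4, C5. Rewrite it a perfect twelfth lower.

G2 E2 A2 G2 F3

D4: a twelfth down reaches G, and 19 semitones makes it G2.
B3 down a perfect twelfth is E2.
A perfect twelfth down from E4 gives A2.
A perfect twelfth down from D4 gives G2.
A perfect twelfth down from C5 gives F3.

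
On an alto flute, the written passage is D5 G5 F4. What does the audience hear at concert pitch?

Written C4 on the alto flute sounds as G3, a perfect fourth lower; apply that shift to every note.
D5 -> A4
G5 -> D5
F4 -> C4

A4 D5 C4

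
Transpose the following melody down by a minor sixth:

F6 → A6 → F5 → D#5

A5 C#6 A4 F##4

F6 down a minor sixth is A5.
A minor sixth down from A6 gives C#6.
F5 down a minor sixth is A4.
D#5: a sixth down reaches F, and 8 semitones makes it F##4.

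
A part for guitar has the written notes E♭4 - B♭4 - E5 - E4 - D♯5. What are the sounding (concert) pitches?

Eb3 Bb3 E4 E3 D#4

Written C4 on the guitar sounds as C3, a perfect octave lower; apply that shift to every note.
Eb4 → Eb3
Bb4 → Bb3
E5 → E4
E4 → E3
D#5 → D#4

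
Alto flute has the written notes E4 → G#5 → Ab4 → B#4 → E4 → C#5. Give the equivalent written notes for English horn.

First find concert pitch: the alto flute sounds a perfect fourth below written, so E4 G#5 Ab4 B#4 E4 C#5 sounds B3 D#5 Eb4 F##4 B3 G#4.
Then write for English horn: it sounds a perfect fifth below written, so the part must be a perfect fifth above concert.
B3 → F#4
D#5 → A#5
Eb4 → Bb4
F##4 → C##5
B3 → F#4
G#4 → D#5

F#4 A#5 Bb4 C##5 F#4 D#5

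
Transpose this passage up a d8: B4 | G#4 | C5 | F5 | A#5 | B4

Bb5 G5 Cb6 Fb6 A6 Bb5

B4 up a diminished octave is Bb5.
A diminished octave up from G#4 gives G5.
C5: an octave up reaches C, and 11 semitones makes it Cb6.
F5: an octave up reaches F, and 11 semitones makes it Fb6.
A#5 up a diminished octave is A6.
B4: an octave up reaches B, and 11 semitones makes it Bb5.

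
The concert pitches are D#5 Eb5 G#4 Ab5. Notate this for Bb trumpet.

Written C4 sounds as Bb3 on the Bb trumpet, so concert pitches are written a major second up.
D#5 becomes E#5
Eb5 becomes F5
G#4 becomes A#4
Ab5 becomes Bb5

E#5 F5 A#4 Bb5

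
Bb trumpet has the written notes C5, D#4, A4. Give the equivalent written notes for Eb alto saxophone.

G5 A#4 E5

First find concert pitch: the Bb trumpet sounds a major second below written, so C5 D#4 A4 sounds Bb4 C#4 G4.
Then write for Eb alto saxophone: it sounds a major sixth below written, so the part must be a major sixth above concert.
Bb4 → G5
C#4 → A#4
G4 → E5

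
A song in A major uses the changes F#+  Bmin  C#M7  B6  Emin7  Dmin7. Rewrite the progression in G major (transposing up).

A major up to G major is a minor seventh; each chord root moves by that interval while the quality stays the same.
F#+: root F# up a minor seventh → E, giving E+.
Bmin: root B up a minor seventh → A, giving Amin.
C#M7: root C# up a minor seventh → B, giving BM7.
B6: root B up a minor seventh → A, giving A6.
Emin7: root E up a minor seventh → D, giving Dmin7.
Dmin7: root D up a minor seventh → C, giving Cmin7.

E+ Amin BM7 A6 Dmin7 Cmin7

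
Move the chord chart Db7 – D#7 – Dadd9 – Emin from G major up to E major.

Bb7 B#7 Badd9 C#min

G major up to E major is a major sixth; each chord root moves by that interval while the quality stays the same.
Db7: root Db up a major sixth → Bb, giving Bb7.
D#7: root D# up a major sixth → B#, giving B#7.
Dadd9: root D up a major sixth → B, giving Badd9.
Emin: root E up a major sixth → C#, giving C#min.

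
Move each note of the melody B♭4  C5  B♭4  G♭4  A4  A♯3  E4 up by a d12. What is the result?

Fb6 Gb6 Fb6 Dbb6 Eb6 E5 Bb5

Bb4 gives Fb6
C5 gives Gb6
Bb4 gives Fb6
Gb4 gives Dbb6
A4 gives Eb6
A#3 gives E5
E4 gives Bb5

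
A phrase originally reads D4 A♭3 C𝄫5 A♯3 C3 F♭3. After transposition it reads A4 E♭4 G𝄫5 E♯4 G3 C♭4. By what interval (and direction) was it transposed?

up a perfect fifth

Take the first pair: D4 → A4. D to A spans 5 letter names, so the interval is some kind of fifth.
D4 to A4 is 7 semitones, which makes it a perfect fifth; the second version is higher, so the direction is up.
Checking another pair — Fb3 → Cb4 — gives the same interval.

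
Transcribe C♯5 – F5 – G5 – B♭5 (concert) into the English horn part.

The English horn sounds a perfect fifth below written, so the written part must be a perfect fifth above concert — transpose each note up.
C#5 → G#5
F5 → C6
G5 → D6
Bb5 → F6

G#5 C6 D6 F6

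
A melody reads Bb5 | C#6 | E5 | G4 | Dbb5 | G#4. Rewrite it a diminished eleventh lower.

F#4 G##4 B#3 D#3 Ab3 D##3

Bb5: an eleventh down reaches F, and 16 semitones makes it F#4.
A diminished eleventh down from C#6 gives G##4.
E5: an eleventh down reaches B, and 16 semitones makes it B#3.
G4 down a diminished eleventh is D#3.
A diminished eleventh down from Dbb5 gives Ab3.
G#4: an eleventh down reaches D, and 16 semitones makes it D##3.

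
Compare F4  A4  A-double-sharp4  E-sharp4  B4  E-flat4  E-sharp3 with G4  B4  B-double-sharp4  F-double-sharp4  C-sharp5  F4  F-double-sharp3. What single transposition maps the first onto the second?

Take the first pair: F4 → G4. F to G spans 2 letter names, so the interval is some kind of second.
F4 to G4 is 2 semitones, which makes it a major second; the second version is higher, so the direction is up.
Checking another pair — E#3 → F##3 — gives the same interval.

up a major second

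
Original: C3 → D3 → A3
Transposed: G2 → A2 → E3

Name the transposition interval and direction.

Take the first pair: C3 → G2. C to G spans 4 letter names, so the interval is some kind of fourth.
G2 to C3 is 5 semitones, which makes it a perfect fourth; the second version is lower, so the direction is down.
Checking another pair — A3 → E3 — gives the same interval.

down a perfect fourth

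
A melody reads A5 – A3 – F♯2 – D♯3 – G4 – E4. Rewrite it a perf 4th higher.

D6 D4 B2 G#3 C5 A4

A perfect fourth up from A5 gives D6.
A3: a fourth up reaches D, and 5 semitones makes it D4.
F#2 up a perfect fourth is B2.
A perfect fourth up from D#3 gives G#3.
A perfect fourth up from G4 gives C5.
E4: a fourth up reaches A, and 5 semitones makes it A4.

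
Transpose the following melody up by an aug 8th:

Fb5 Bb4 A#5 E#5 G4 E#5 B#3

F6 B5 A##6 E##6 G#5 E##6 B##4

Fb5 becomes F6
Bb4 becomes B5
A#5 becomes A##6
E#5 becomes E##6
G4 becomes G#5
E#5 becomes E##6
B#3 becomes B##4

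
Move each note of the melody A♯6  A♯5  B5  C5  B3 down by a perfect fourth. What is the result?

E#6 E#5 F#5 G4 F#3

A#6 gives E#6
A#5 gives E#5
B5 gives F#5
C5 gives G4
B3 gives F#3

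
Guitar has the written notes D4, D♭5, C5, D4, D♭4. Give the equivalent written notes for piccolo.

D2 Db3 C3 D2 Db2

First find concert pitch: the guitar sounds a perfect octave below written, so D4 D♭5 C5 D4 D♭4 sounds D3 Db4 C4 D3 Db3.
Then write for piccolo: it sounds a perfect octave above written, so the part must be a perfect octave below concert.
D3 → D2
Db4 → Db3
C4 → C3
D3 → D2
Db3 → Db2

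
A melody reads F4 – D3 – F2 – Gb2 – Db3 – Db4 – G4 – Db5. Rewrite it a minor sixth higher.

A minor sixth up from F4 gives Db5.
A minor sixth up from D3 gives Bb3.
A minor sixth up from F2 gives Db3.
Gb2: a sixth up reaches E, and 8 semitones makes it Ebb3.
Db3 up a minor sixth is Bbb3.
Db4: a sixth up reaches B, and 8 semitones makes it Bbb4.
G4 up a minor sixth is Eb5.
A minor sixth up from Db5 gives Bbb5.

Db5 Bb3 Db3 Ebb3 Bbb3 Bbb4 Eb5 Bbb5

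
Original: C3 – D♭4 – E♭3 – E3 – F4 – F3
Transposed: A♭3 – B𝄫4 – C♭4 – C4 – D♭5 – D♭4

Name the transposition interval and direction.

up a minor sixth

From C3 to Ab3 is 6 letter names — a sixth of some quality.
C3 to Ab3 is 8 semitones, which makes it a minor sixth; the second version is higher, so the direction is up.
Checking another pair — F3 → Db4 — gives the same interval.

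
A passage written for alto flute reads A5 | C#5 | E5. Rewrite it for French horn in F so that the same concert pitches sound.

First find concert pitch: the alto flute sounds a perfect fourth below written, so A5 C#5 E5 sounds E5 G#4 B4.
Then write for French horn in F: it sounds a perfect fifth below written, so the part must be a perfect fifth above concert.
E5 → B5
G#4 → D#5
B4 → F#5

B5 D#5 F#5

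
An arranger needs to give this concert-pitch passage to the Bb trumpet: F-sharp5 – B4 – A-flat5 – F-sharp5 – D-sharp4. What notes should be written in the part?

Written C4 sounds as Bb3 on the Bb trumpet, so concert pitches are written a major second up.
F#5 becomes G#5
B4 becomes C#5
Ab5 becomes Bb5
F#5 becomes G#5
D#4 becomes E#4

G#5 C#5 Bb5 G#5 E#4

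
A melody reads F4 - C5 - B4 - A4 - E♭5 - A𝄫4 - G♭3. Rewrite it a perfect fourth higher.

Bb4 F5 E5 D5 Ab5 Dbb5 Cb4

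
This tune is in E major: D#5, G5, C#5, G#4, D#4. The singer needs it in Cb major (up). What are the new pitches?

Bb5 Ebb6 Ab5 Eb5 Bb4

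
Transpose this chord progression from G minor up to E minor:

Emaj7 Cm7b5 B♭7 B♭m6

C#maj7 Am7b5 G7 Gm6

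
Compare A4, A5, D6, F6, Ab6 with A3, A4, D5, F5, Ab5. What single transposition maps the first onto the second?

Take the first pair: A4 → A3. A to A spans 8 letter names, so the interval is some kind of octave.
A3 to A4 is 12 semitones, which makes it a perfect octave; the second version is lower, so the direction is down.
Checking another pair — Ab6 → Ab5 — gives the same interval.

down a perfect octave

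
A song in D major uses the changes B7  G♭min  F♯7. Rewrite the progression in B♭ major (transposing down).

G7 Ebbmin D7

D major down to B♭ major is a major third; each chord root moves by that interval while the quality stays the same.
B7: root B down a major third → G, giving G7.
G♭min: root G♭ down a major third → Ebb, giving Ebbmin.
F♯7: root F♯ down a major third → D, giving D7.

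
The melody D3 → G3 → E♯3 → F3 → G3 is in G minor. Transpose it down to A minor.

E2 A2 F##2 G2 A2

From G down to A is a minor seventh; apply that to each pitch.
D3 -> E2
G3 -> A2
E#3 -> F##2
F3 -> G2
G3 -> A2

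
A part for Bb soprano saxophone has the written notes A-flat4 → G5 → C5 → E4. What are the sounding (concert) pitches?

Gb4 F5 Bb4 D4

The Bb soprano saxophone sounds a major second below written, so transpose each written note down a major second.
Ab4 to Gb4
G5 to F5
C5 to Bb4
E4 to D4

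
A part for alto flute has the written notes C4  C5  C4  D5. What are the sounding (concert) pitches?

G3 G4 G3 A4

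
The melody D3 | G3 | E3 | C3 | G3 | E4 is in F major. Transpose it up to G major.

E3 A3 F#3 D3 A3 F#4

From F up to G is a major second; apply that to each pitch.
D3 becomes E3
G3 becomes A3
E3 becomes F#3
C3 becomes D3
G3 becomes A3
E4 becomes F#4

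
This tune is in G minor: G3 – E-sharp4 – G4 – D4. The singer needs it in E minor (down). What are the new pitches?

E3 C##4 E4 B3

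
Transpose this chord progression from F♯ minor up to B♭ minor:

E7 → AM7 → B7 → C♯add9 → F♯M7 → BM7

Ab7 DbM7 Eb7 Fadd9 BbM7 EbM7

F♯ minor up to B♭ minor is a diminished fourth; each chord root moves by that interval while the quality stays the same.
E7: root E up a diminished fourth → Ab, giving Ab7.
AM7: root A up a diminished fourth → Db, giving DbM7.
B7: root B up a diminished fourth → Eb, giving Eb7.
C♯add9: root C♯ up a diminished fourth → F, giving Fadd9.
F♯M7: root F♯ up a diminished fourth → Bb, giving BbM7.
BM7: root B up a diminished fourth → Eb, giving EbM7.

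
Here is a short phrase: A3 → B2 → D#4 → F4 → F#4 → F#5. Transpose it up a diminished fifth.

Eb4 F3 A4 Cb5 C5 C6

A3 to Eb4
B2 to F3
D#4 to A4
F4 to Cb5
F#4 to C5
F#5 to C6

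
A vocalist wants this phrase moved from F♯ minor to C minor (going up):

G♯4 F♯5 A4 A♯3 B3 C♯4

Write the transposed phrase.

D5 C6 Eb5 E4 F4 G4

From F♯ up to C is a diminished fifth; apply that to each pitch.
G#4 becomes D5
F#5 becomes C6
A4 becomes Eb5
A#3 becomes E4
B3 becomes F4
C#4 becomes G4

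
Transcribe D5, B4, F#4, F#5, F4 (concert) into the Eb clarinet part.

The Eb clarinet sounds a minor third above written, so the written part must be a minor third below concert — transpose each note down.
D5 to B4
B4 to G#4
F#4 to D#4
F#5 to D#5
F4 to D4

B4 G#4 D#4 D#5 D4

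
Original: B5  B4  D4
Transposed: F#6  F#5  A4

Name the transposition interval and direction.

up a perfect fifth

From B5 to F#6 is 5 letter names — a fifth of some quality.
B5 to F#6 is 7 semitones, which makes it a perfect fifth; the second version is higher, so the direction is up.
Checking another pair — D4 → A4 — gives the same interval.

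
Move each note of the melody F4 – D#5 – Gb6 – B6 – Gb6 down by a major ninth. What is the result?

Eb3 C#4 Fb5 A5 Fb5

A major ninth down from F4 gives Eb3.
D#5 down a major ninth is C#4.
Gb6: a ninth down reaches F, and 14 semitones makes it Fb5.
B6 down a major ninth is A5.
Gb6 down a major ninth is Fb5.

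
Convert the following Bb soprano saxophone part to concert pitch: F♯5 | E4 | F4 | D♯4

The Bb soprano saxophone sounds a major second below written, so transpose each written note down a major second.
F#5 → E5
E4 → D4
F4 → Eb4
D#4 → C#4

E5 D4 Eb4 C#4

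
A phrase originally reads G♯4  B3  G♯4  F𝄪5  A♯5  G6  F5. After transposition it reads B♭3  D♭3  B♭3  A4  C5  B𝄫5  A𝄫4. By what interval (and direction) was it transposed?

down an augmented sixth

From G#4 to Bb3 is 6 letter names — a sixth of some quality.
Bb3 to G#4 is 10 semitones, which makes it an augmented sixth; the second version is lower, so the direction is down.
Checking another pair — F5 → Abb4 — gives the same interval.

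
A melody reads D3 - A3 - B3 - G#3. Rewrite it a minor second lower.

C#3 G#3 A#3 F##3

A minor second down from D3 gives C#3.
A minor second down from A3 gives G#3.
B3 down a minor second is A#3.
G#3 down a minor second is F##3.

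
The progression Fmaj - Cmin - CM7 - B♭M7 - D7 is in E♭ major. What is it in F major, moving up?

Gmaj Dmin DM7 CM7 E7

E♭ major up to F major is a major second; each chord root moves by that interval while the quality stays the same.
Fmaj: root F up a major second → G, giving Gmaj.
Cmin: root C up a major second → D, giving Dmin.
CM7: root C up a major second → D, giving DM7.
B♭M7: root B♭ up a major second → C, giving CM7.
D7: root D up a major second → E, giving E7.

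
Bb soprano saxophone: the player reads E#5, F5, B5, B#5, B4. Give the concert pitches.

D#5 Eb5 A5 A#5 A4

Written C4 on the Bb soprano saxophone sounds as Bb3, a major second lower; apply that shift to every note.
E#5 gives D#5
F5 gives Eb5
B5 gives A5
B#5 gives A#5
B4 gives A4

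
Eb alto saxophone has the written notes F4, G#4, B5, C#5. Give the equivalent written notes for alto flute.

Db4 E4 G5 A4

First find concert pitch: the Eb alto saxophone sounds a major sixth below written, so F4 G#4 B5 C#5 sounds Ab3 B3 D5 E4.
Then write for alto flute: it sounds a perfect fourth below written, so the part must be a perfect fourth above concert.
Ab3 → Db4
B3 → E4
D5 → G5
E4 → A4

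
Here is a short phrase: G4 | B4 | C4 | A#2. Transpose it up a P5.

D5 F#5 G4 E#3

G4 to D5
B4 to F#5
C4 to G4
A#2 to E#3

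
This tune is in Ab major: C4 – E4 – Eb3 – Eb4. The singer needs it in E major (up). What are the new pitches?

Ab major to E major up is an augmented fifth, so every note moves up by that interval.
C4 gives G#4
E4 gives B#4
Eb3 gives B3
Eb4 gives B4

G#4 B#4 B3 B4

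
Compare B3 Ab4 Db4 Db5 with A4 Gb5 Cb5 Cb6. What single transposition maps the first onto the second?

Take the first pair: B3 → A4. B to A spans 7 letter names, so the interval is some kind of seventh.
B3 to A4 is 10 semitones, which makes it a minor seventh; the second version is higher, so the direction is up.
Checking another pair — Db5 → Cb6 — gives the same interval.

up a minor seventh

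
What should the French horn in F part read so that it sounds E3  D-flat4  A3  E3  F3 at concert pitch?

Written C4 sounds as F3 on the French horn in F, so concert pitches are written a perfect fifth up.
E3 gives B3
Db4 gives Ab4
A3 gives E4
E3 gives B3
F3 gives C4

B3 Ab4 E4 B3 C4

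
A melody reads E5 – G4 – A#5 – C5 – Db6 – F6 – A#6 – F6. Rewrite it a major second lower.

E5 -> D5
G4 -> F4
A#5 -> G#5
C5 -> Bb4
Db6 -> Cb6
F6 -> Eb6
A#6 -> G#6
F6 -> Eb6

D5 F4 G#5 Bb4 Cb6 Eb6 G#6 Eb6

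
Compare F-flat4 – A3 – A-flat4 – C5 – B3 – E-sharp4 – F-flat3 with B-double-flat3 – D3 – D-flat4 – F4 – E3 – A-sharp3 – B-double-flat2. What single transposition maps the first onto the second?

down a perfect fifth

Take the first pair: Fb4 → Bbb3. F to B spans 5 letter names, so the interval is some kind of fifth.
Bbb3 to Fb4 is 7 semitones, which makes it a perfect fifth; the second version is lower, so the direction is down.
Checking another pair — Fb3 → Bbb2 — gives the same interval.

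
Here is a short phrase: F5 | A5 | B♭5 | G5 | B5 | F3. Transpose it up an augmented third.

A#5 C##6 D#6 B#5 D##6 A#3

An augmented third up from F5 gives A#5.
An augmented third up from A5 gives C##6.
Bb5: a third up reaches D, and 5 semitones makes it D#6.
G5 up an augmented third is B#5.
An augmented third up from B5 gives D##6.
An augmented third up from F3 gives A#3.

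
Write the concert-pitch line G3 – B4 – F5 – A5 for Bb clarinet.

The Bb clarinet sounds a major second below written, so the written part must be a major second above concert — transpose each note up.
G3 → A3
B4 → C#5
F5 → G5
A5 → B5

A3 C#5 G5 B5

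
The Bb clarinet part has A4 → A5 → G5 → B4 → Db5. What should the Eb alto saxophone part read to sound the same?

E5 E6 D6 F#5 Ab5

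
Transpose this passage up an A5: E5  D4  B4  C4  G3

B#5 A#4 F##5 G#4 D#4

E5 gives B#5
D4 gives A#4
B4 gives F##5
C4 gives G#4
G3 gives D#4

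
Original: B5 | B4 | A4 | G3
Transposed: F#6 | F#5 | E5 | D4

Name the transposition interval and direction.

Take the first pair: B5 → F#6. B to F spans 5 letter names, so the interval is some kind of fifth.
B5 to F#6 is 7 semitones, which makes it a perfect fifth; the second version is higher, so the direction is up.
Checking another pair — G3 → D4 — gives the same interval.

up a perfect fifth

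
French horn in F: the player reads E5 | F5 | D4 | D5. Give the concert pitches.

Written C4 on the French horn in F sounds as F3, a perfect fifth lower; apply that shift to every note.
E5 gives A4
F5 gives Bb4
D4 gives G3
D5 gives G4

A4 Bb4 G3 G4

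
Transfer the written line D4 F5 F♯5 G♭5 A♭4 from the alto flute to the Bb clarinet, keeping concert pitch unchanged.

B3 D5 D#5 Eb5 F4

First find concert pitch: the alto flute sounds a perfect fourth below written, so D4 F5 F♯5 G♭5 A♭4 sounds A3 C5 C#5 Db5 Eb4.
Then write for Bb clarinet: it sounds a major second below written, so the part must be a major second above concert.
A3 → B3
C5 → D5
C#5 → D#5
Db5 → Eb5
Eb4 → F4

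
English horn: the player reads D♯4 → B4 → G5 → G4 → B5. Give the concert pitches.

G#3 E4 C5 C4 E5

The English horn sounds a perfect fifth below written, so transpose each written note down a perfect fifth.
D#4 -> G#3
B4 -> E4
G5 -> C5
G4 -> C4
B5 -> E5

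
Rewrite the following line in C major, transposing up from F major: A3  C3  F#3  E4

E4 G3 C#4 B4

F major to C major up is a perfect fifth, so every note moves up by that interval.
A3 becomes E4
C3 becomes G3
F#3 becomes C#4
E4 becomes B4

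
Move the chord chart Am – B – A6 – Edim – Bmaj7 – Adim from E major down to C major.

E major down to C major is a major third; each chord root moves by that interval while the quality stays the same.
Am: root A down a major third → F, giving Fm.
B: root B down a major third → G, giving G.
A6: root A down a major third → F, giving F6.
Edim: root E down a major third → C, giving Cdim.
Bmaj7: root B down a major third → G, giving Gmaj7.
Adim: root A down a major third → F, giving Fdim.

Fm G F6 Cdim Gmaj7 Fdim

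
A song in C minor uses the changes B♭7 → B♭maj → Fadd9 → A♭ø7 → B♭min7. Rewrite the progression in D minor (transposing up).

C minor up to D minor is a major second; each chord root moves by that interval while the quality stays the same.
B♭7: root B♭ up a major second → C, giving C7.
B♭maj: root B♭ up a major second → C, giving Cmaj.
Fadd9: root F up a major second → G, giving Gadd9.
A♭ø7: root A♭ up a major second → Bb, giving Bbø7.
B♭min7: root B♭ up a major second → C, giving Cmin7.

C7 Cmaj Gadd9 Bbø7 Cmin7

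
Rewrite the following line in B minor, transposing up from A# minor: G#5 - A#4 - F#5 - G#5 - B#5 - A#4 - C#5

A5 B4 G5 A5 C#6 B4 D5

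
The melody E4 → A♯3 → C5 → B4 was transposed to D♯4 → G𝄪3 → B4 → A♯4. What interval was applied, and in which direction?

down a minor second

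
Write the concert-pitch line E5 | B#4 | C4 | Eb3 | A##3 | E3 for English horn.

B5 F##5 G4 Bb3 E##4 B3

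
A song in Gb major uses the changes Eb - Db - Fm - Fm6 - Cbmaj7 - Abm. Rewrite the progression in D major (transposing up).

B A C#m C#m6 Gmaj7 Em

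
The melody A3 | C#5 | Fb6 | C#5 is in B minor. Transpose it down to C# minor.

B2 D#4 Gb5 D#4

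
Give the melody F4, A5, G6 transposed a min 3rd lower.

D4 F#5 E6

F4 to D4
A5 to F#5
G6 to E6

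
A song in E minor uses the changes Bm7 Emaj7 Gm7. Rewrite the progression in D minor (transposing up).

Am7 Dmaj7 Fm7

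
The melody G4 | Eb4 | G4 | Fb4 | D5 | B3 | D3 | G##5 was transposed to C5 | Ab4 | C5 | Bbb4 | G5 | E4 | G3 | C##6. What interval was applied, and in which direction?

up a perfect fourth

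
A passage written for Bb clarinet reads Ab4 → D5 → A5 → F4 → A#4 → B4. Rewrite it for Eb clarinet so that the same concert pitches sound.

Eb4 A4 E5 C4 E#4 F#4

First find concert pitch: the Bb clarinet sounds a major second below written, so Ab4 D5 A5 F4 A#4 B4 sounds Gb4 C5 G5 Eb4 G#4 A4.
Then write for Eb clarinet: it sounds a minor third above written, so the part must be a minor third below concert.
Gb4 → Eb4
C5 → A4
G5 → E5
Eb4 → C4
G#4 → E#4
A4 → F#4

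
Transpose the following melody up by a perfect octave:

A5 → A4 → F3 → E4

A6 A5 F4 E5

A5 up a perfect octave is A6.
A perfect octave up from A4 gives A5.
F3 up a perfect octave is F4.
E4 up a perfect octave is E5.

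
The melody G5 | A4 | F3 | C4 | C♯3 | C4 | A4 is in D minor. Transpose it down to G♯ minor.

D minor to G♯ minor down is a diminished fifth, so every note moves down by that interval.
G5 gives C#5
A4 gives D#4
F3 gives B2
C4 gives F#3
C#3 gives F##2
C4 gives F#3
A4 gives D#4

C#5 D#4 B2 F#3 F##2 F#3 D#4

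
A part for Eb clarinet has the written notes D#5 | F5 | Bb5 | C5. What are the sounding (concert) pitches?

The Eb clarinet sounds a minor third above written, so transpose each written note up a minor third.
D#5 to F#5
F5 to Ab5
Bb5 to Db6
C5 to Eb5

F#5 Ab5 Db6 Eb5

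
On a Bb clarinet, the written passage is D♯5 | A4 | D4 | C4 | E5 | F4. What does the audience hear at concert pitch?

Written C4 on the Bb clarinet sounds as Bb3, a major second lower; apply that shift to every note.
D#5 becomes C#5
A4 becomes G4
D4 becomes C4
C4 becomes Bb3
E5 becomes D5
F4 becomes Eb4

C#5 G4 C4 Bb3 D5 Eb4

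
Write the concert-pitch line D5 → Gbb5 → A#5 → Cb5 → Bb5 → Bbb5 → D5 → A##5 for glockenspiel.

D3 Gbb3 A#3 Cb3 Bb3 Bbb3 D3 A##3

Written C4 sounds as C6 on the glockenspiel, so concert pitches are written a perfect fifteenth down.
D5 -> D3
Gbb5 -> Gbb3
A#5 -> A#3
Cb5 -> Cb3
Bb5 -> Bb3
Bbb5 -> Bbb3
D5 -> D3
A##5 -> A##3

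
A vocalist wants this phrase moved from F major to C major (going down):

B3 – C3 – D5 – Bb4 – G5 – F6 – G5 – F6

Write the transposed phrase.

F#3 G2 A4 F4 D5 C6 D5 C6

F major to C major down is a perfect fourth, so every note moves down by that interval.
B3 -> F#3
C3 -> G2
D5 -> A4
Bb4 -> F4
G5 -> D5
F6 -> C6
G5 -> D5
F6 -> C6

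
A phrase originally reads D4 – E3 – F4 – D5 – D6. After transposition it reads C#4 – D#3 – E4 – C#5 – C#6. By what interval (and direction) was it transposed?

down a minor second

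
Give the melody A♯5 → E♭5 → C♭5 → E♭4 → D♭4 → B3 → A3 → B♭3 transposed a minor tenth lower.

A#5 down a minor tenth is F##4.
A minor tenth down from Eb5 gives C4.
A minor tenth down from Cb5 gives Ab3.
A minor tenth down from Eb4 gives C3.
Db4 down a minor tenth is Bb2.
B3: a tenth down reaches G, and 15 semitones makes it G#2.
A minor tenth down from A3 gives F#2.
Bb3 down a minor tenth is G2.

F##4 C4 Ab3 C3 Bb2 G#2 F#2 G2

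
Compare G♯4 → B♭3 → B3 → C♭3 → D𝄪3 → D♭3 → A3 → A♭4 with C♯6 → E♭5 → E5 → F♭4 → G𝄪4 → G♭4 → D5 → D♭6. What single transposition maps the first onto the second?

Take the first pair: G#4 → C#6. G to C spans 11 letter names, so the interval is some kind of eleventh.
G#4 to C#6 is 17 semitones, which makes it a perfect eleventh; the second version is higher, so the direction is up.
Checking another pair — Ab4 → Db6 — gives the same interval.

up a perfect eleventh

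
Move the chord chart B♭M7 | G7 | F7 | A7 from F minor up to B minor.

F minor up to B minor is an augmented fourth; each chord root moves by that interval while the quality stays the same.
B♭M7: root B♭ up an augmented fourth → E, giving EM7.
G7: root G up an augmented fourth → C#, giving C#7.
F7: root F up an augmented fourth → B, giving B7.
A7: root A up an augmented fourth → D#, giving D#7.

EM7 C#7 B7 D#7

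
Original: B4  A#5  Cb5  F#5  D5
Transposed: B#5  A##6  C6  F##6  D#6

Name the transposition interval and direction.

up an augmented octave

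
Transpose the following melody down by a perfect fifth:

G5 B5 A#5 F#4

C5 E5 D#5 B3

G5 -> C5
B5 -> E5
A#5 -> D#5
F#4 -> B3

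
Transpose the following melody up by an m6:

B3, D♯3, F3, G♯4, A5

G4 B3 Db4 E5 F6

B3 up a minor sixth is G4.
A minor sixth up from D#3 gives B3.
F3 up a minor sixth is Db4.
G#4 up a minor sixth is E5.
A5 up a minor sixth is F6.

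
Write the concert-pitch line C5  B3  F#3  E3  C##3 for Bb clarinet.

The Bb clarinet sounds a major second below written, so the written part must be a major second above concert — transpose each note up.
C5 gives D5
B3 gives C#4
F#3 gives G#3
E3 gives F#3
C##3 gives D##3

D5 C#4 G#3 F#3 D##3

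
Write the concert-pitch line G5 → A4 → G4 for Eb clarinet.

E5 F#4 E4

The Eb clarinet sounds a minor third above written, so the written part must be a minor third below concert — transpose each note down.
G5 gives E5
A4 gives F#4
G4 gives E4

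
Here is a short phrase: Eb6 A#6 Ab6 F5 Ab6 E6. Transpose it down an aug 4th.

Bbb5 E6 Ebb6 Cb5 Ebb6 Bb5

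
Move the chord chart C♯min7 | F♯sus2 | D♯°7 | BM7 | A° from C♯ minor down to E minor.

C♯ minor down to E minor is a major sixth; each chord root moves by that interval while the quality stays the same.
C♯min7: root C♯ down a major sixth → E, giving Emin7.
F♯sus2: root F♯ down a major sixth → A, giving Asus2.
D♯°7: root D♯ down a major sixth → F#, giving F#°7.
BM7: root B down a major sixth → D, giving DM7.
A°: root A down a major sixth → C, giving C°.

Emin7 Asus2 F#°7 DM7 C°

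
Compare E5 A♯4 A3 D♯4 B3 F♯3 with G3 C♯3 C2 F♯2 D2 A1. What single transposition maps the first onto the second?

down a major thirteenth

Take the first pair: E5 → G3. E to G spans 13 letter names, so the interval is some kind of thirteenth.
G3 to E5 is 21 semitones, which makes it a major thirteenth; the second version is lower, so the direction is down.
Checking another pair — F#3 → A1 — gives the same interval.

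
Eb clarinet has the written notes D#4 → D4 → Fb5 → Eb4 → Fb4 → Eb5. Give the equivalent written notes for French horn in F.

C#5 C5 Ebb6 Db5 Ebb5 Db6

First find concert pitch: the Eb clarinet sounds a minor third above written, so D#4 D4 Fb5 Eb4 Fb4 Eb5 sounds F#4 F4 Abb5 Gb4 Abb4 Gb5.
Then write for French horn in F: it sounds a perfect fifth below written, so the part must be a perfect fifth above concert.
F#4 → C#5
F4 → C5
Abb5 → Ebb6
Gb4 → Db5
Abb4 → Ebb5
Gb5 → Db6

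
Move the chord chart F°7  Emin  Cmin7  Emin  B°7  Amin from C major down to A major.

D°7 C#min Amin7 C#min G#°7 F#min

C major down to A major is a minor third; each chord root moves by that interval while the quality stays the same.
F°7: root F down a minor third → D, giving D°7.
Emin: root E down a minor third → C#, giving C#min.
Cmin7: root C down a minor third → A, giving Amin7.
Emin: root E down a minor third → C#, giving C#min.
B°7: root B down a minor third → G#, giving G#°7.
Amin: root A down a minor third → F#, giving F#min.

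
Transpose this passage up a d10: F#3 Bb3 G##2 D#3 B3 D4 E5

Ab4 Dbb5 B3 F4 Db5 Fb5 Gb6

A diminished tenth up from F#3 gives Ab4.
Bb3 up a diminished tenth is Dbb5.
A diminished tenth up from G##2 gives B3.
D#3: a tenth up reaches F, and 14 semitones makes it F4.
B3 up a diminished tenth is Db5.
D4: a tenth up reaches F, and 14 semitones makes it Fb5.
E5: a tenth up reaches G, and 14 semitones makes it Gb6.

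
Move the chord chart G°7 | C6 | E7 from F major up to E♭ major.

F°7 Bb6 D7

F major up to E♭ major is a minor seventh; each chord root moves by that interval while the quality stays the same.
G°7: root G up a minor seventh → F, giving F°7.
C6: root C up a minor seventh → Bb, giving Bb6.
E7: root E up a minor seventh → D, giving D7.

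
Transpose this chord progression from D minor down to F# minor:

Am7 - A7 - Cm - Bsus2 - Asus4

D minor down to F# minor is a minor sixth; each chord root moves by that interval while the quality stays the same.
Am7: root A down a minor sixth → C#, giving C#m7.
A7: root A down a minor sixth → C#, giving C#7.
Cm: root C down a minor sixth → E, giving Em.
Bsus2: root B down a minor sixth → D#, giving D#sus2.
Asus4: root A down a minor sixth → C#, giving C#sus4.

C#m7 C#7 Em D#sus2 C#sus4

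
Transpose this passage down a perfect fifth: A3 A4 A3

A perfect fifth down from A3 gives D3.
A perfect fifth down from A4 gives D4.
A perfect fifth down from A3 gives D3.

D3 D4 D3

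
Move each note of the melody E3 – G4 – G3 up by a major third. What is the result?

G#3 B4 B3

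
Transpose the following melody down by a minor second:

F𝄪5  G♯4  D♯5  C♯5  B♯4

F##5 becomes E##5
G#4 becomes F##4
D#5 becomes C##5
C#5 becomes B#4
B#4 becomes A##4

E##5 F##4 C##5 B#4 A##4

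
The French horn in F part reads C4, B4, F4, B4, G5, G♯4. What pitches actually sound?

F3 E4 Bb3 E4 C5 C#4

The French horn in F sounds a perfect fifth below written, so transpose each written note down a perfect fifth.
C4 to F3
B4 to E4
F4 to Bb3
B4 to E4
G5 to C5
G#4 to C#4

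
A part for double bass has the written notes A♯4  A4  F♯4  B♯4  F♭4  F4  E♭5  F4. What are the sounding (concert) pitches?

Written C4 on the double bass sounds as C3, a perfect octave lower; apply that shift to every note.
A#4 gives A#3
A4 gives A3
F#4 gives F#3
B#4 gives B#3
Fb4 gives Fb3
F4 gives F3
Eb5 gives Eb4
F4 gives F3

A#3 A3 F#3 B#3 Fb3 F3 Eb4 F3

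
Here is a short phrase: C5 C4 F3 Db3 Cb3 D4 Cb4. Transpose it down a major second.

Bb4 Bb3 Eb3 Cb3 Bbb2 C4 Bbb3

C5: a second down reaches B, and 2 semitones makes it Bb4.
C4 down a major second is Bb3.
F3 down a major second is Eb3.
Db3: a second down reaches C, and 2 semitones makes it Cb3.
Cb3: a second down reaches B, and 2 semitones makes it Bbb2.
A major second down from D4 gives C4.
Cb4 down a major second is Bbb3.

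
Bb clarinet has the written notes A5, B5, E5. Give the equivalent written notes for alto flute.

C6 D6 G5

First find concert pitch: the Bb clarinet sounds a major second below written, so A5 B5 E5 sounds G5 A5 D5.
Then write for alto flute: it sounds a perfect fourth below written, so the part must be a perfect fourth above concert.
G5 → C6
A5 → D6
D5 → G5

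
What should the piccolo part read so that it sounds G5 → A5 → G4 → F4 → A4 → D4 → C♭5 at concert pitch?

Written C4 sounds as C5 on the piccolo, so concert pitches are written a perfect octave down.
G5 becomes G4
A5 becomes A4
G4 becomes G3
F4 becomes F3
A4 becomes A3
D4 becomes D3
Cb5 becomes Cb4

G4 A4 G3 F3 A3 D3 Cb4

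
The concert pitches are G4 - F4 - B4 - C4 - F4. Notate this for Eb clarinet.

The Eb clarinet sounds a minor third above written, so the written part must be a minor third below concert — transpose each note down.
G4 -> E4
F4 -> D4
B4 -> G#4
C4 -> A3
F4 -> D4

E4 D4 G#4 A3 D4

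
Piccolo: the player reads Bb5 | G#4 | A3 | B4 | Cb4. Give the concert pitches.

Bb6 G#5 A4 B5 Cb5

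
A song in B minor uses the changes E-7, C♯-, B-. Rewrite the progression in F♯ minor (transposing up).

B minor up to F♯ minor is a perfect fifth; each chord root moves by that interval while the quality stays the same.
E-7: root E up a perfect fifth → B, giving B-7.
C♯-: root C♯ up a perfect fifth → G#, giving G#-.
B-: root B up a perfect fifth → F#, giving F#-.

B-7 G#- F#-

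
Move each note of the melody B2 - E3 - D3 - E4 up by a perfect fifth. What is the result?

F#3 B3 A3 B4

B2: a fifth up reaches F, and 7 semitones makes it F#3.
A perfect fifth up from E3 gives B3.
D3: a fifth up reaches A, and 7 semitones makes it A3.
E4 up a perfect fifth is B4.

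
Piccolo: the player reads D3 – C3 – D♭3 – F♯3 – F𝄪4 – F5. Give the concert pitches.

Written C4 on the piccolo sounds as C5, a perfect octave higher; apply that shift to every note.
D3 → D4
C3 → C4
Db3 → Db4
F#3 → F#4
F##4 → F##5
F5 → F6

D4 C4 Db4 F#4 F##5 F6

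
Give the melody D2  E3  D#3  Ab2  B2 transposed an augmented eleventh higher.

D2 -> G#3
E3 -> A#4
D#3 -> G##4
Ab2 -> D4
B2 -> E#4

G#3 A#4 G##4 D4 E#4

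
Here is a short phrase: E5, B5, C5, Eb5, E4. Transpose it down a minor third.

C#5 G#5 A4 C5 C#4

A minor third down from E5 gives C#5.
B5: a third down reaches G, and 3 semitones makes it G#5.
C5: a third down reaches A, and 3 semitones makes it A4.
Eb5: a third down reaches C, and 3 semitones makes it C5.
E4 down a minor third is C#4.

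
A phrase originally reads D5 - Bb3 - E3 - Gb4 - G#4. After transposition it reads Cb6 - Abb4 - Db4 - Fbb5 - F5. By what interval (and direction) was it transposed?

From D5 to Cb6 is 7 letter names — a seventh of some quality.
D5 to Cb6 is 9 semitones, which makes it a diminished seventh; the second version is higher, so the direction is up.
Checking another pair — G#4 → F5 — gives the same interval.

up a diminished seventh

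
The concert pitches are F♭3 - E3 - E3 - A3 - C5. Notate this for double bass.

The double bass sounds a perfect octave below written, so the written part must be a perfect octave above concert — transpose each note up.
Fb3 to Fb4
E3 to E4
E3 to E4
A3 to A4
C5 to C6

Fb4 E4 E4 A4 C6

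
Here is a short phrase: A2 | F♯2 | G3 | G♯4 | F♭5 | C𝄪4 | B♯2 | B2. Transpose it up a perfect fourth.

D3 B2 C4 C#5 Bbb5 F##4 E#3 E3

A2 up a perfect fourth is D3.
F#2 up a perfect fourth is B2.
G3 up a perfect fourth is C4.
G#4 up a perfect fourth is C#5.
A perfect fourth up from Fb5 gives Bbb5.
C##4: a fourth up reaches F, and 5 semitones makes it F##4.
A perfect fourth up from B#2 gives E#3.
A perfect fourth up from B2 gives E3.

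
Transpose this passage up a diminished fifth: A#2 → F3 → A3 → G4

A diminished fifth up from A#2 gives E3.
A diminished fifth up from F3 gives Cb4.
A diminished fifth up from A3 gives Eb4.
G4 up a diminished fifth is Db5.

E3 Cb4 Eb4 Db5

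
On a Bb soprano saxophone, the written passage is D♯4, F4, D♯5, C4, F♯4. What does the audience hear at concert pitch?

C#4 Eb4 C#5 Bb3 E4

The Bb soprano saxophone sounds a major second below written, so transpose each written note down a major second.
D#4 → C#4
F4 → Eb4
D#5 → C#5
C4 → Bb3
F#4 → E4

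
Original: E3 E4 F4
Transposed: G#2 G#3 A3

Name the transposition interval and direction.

From E3 to G#2 is 6 letter names — a sixth of some quality.
G#2 to E3 is 8 semitones, which makes it a minor sixth; the second version is lower, so the direction is down.
Checking another pair — F4 → A3 — gives the same interval.

down a minor sixth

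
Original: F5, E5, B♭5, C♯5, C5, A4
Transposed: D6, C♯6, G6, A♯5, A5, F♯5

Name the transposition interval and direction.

up a major sixth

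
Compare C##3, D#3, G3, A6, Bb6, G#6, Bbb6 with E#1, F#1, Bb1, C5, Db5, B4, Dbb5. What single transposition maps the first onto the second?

down a major thirteenth

From C##3 to E#1 is 13 letter names — a thirteenth of some quality.
E#1 to C##3 is 21 semitones, which makes it a major thirteenth; the second version is lower, so the direction is down.
Checking another pair — Bbb6 → Dbb5 — gives the same interval.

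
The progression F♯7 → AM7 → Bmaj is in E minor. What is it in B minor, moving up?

E minor up to B minor is a perfect fifth; each chord root moves by that interval while the quality stays the same.
F♯7: root F♯ up a perfect fifth → C#, giving C#7.
AM7: root A up a perfect fifth → E, giving EM7.
Bmaj: root B up a perfect fifth → F#, giving F#maj.

C#7 EM7 F#maj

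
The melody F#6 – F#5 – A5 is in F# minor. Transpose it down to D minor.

D6 D5 F5

F# minor to D minor down is a major third, so every note moves down by that interval.
F#6 -> D6
F#5 -> D5
A5 -> F5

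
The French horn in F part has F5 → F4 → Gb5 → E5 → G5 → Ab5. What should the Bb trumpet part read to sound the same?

C5 C4 Db5 B4 D5 Eb5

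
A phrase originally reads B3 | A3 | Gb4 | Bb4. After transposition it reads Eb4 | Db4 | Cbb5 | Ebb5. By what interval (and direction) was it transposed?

up a diminished fourth

From B3 to Eb4 is 4 letter names — a fourth of some quality.
B3 to Eb4 is 4 semitones, which makes it a diminished fourth; the second version is higher, so the direction is up.
Checking another pair — Bb4 → Ebb5 — gives the same interval.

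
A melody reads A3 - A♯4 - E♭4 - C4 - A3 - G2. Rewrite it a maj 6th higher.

A3: a sixth up reaches F, and 9 semitones makes it F#4.
A#4 up a major sixth is F##5.
A major sixth up from Eb4 gives C5.
C4 up a major sixth is A4.
A3 up a major sixth is F#4.
G2: a sixth up reaches E, and 9 semitones makes it E3.

F#4 F##5 C5 A4 F#4 E3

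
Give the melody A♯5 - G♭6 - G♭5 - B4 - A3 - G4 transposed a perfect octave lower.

A#5 becomes A#4
Gb6 becomes Gb5
Gb5 becomes Gb4
B4 becomes B3
A3 becomes A2
G4 becomes G3

A#4 Gb5 Gb4 B3 A2 G3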